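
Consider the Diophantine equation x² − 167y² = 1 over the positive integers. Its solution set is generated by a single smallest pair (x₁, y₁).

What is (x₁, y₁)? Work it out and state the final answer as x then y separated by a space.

168 13

[12; 1,11,1,24] for √167; ℓ=4 ⇒ convergent index 3
a_0=12:  p_0=12·1+0=12,  q_0=12·0+1=1
…
a_2=11:  p_2=11·13+12=155,  q_2=11·1+1=12
a_3=1:  p_3=1·155+13=168,  q_3=1·12+1=13
(x₁, y₁) = (168, 13);  168² − 167·13² = 1 ✓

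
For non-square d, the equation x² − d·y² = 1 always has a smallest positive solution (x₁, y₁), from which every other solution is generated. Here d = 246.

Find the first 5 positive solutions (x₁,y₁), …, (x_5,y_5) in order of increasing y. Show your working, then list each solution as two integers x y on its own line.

√246 → a₀=15, period (1,2,5,1,14,1,5,2,1,30); ℓ=10 even so k=9
i=0: a=15 ⇒ p=15, q=1
i=1: a=1 ⇒ p=16, q=1
…
i=3: a=5 ⇒ p=251, q=16
i=4: a=1 ⇒ p=298, q=19
i=5: a=14 ⇒ p=4423, q=282
…
i=8: a=2 ⇒ p=60777, q=3875
i=9: a=1 ⇒ p=88805, q=5662
→ (88805, 5662).  Check: 88805²=7886328025, 246·5662²=7886328024, difference 1.
(x_2, y_2) = (88805·88805 + 246·5662·5662, 88805·5662 + 5662·88805) = (15772656049, 1005627820)
(x_3, y_3) = (88805·15772656049 + 246·5662·1005627820, 88805·1005627820 + 5662·15772656049) = (2801381440774085, 178609557104538)
(x_4, y_4) = (88805·2801381440774085 + 246·5662·178609557104538, 88805·178609557104538 + 5662·2801381440774085) = (497553357680112580801, 31722843436331366360)
(x_5, y_5) = (88805·497553357680112580801 + 246·5662·31722843436331366360, 88805·31722843436331366360 + 5662·497553357680112580801) = (88370451854763414035291525, 5634294222548204422095062)

88805 5662
15772656049 1005627820
2801381440774085 178609557104538
497553357680112580801 31722843436331366360
88370451854763414035291525 5634294222548204422095062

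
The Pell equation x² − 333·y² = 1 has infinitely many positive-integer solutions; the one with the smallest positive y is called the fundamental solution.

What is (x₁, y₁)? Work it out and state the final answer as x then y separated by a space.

d=333: √d = [18; 4,36] (ℓ=2, even), read p_1/q_1
i=0: a=18 ⇒ p=18, q=1
i=1: a=4 ⇒ p=73, q=4
fundamental: x₁=73, y₁=4  (since 5329 − 333·16 = 1)

73 4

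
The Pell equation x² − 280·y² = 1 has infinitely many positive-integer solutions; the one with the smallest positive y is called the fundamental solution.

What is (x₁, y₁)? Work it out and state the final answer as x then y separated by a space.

251 15

√280 = [16; 1,2,1,2,1,32, …], period ℓ=6 (even) → k=5
a_0=16:  p_0=16·1+0=16,  q_0=16·0+1=1
a_1=1:  p_1=1·16+1=17,  q_1=1·1+0=1
a_2=2:  p_2=2·17+16=50,  q_2=2·1+1=3
a_3=1:  p_3=1·50+17=67,  q_3=1·3+1=4
a_4=2:  p_4=2·67+50=184,  q_4=2·4+3=11
a_5=1:  p_5=1·184+67=251,  q_5=1·11+4=15
(x₁, y₁) = (251, 15);  251² − 280·15² = 1 ✓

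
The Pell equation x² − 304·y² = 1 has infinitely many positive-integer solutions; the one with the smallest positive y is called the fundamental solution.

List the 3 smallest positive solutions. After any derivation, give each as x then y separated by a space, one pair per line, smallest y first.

[17; 2,3,2,1,1,1,1,1,2,3,2,34] for √304; ℓ=12 ⇒ convergent index 11
a_0=17:  p_0=17·1+0=17,  q_0=17·0+1=1
…
a_3=2:  p_3=2·122+35=279,  q_3=2·7+2=16
…
a_6=1:  p_6=1·680+401=1081,  q_6=1·39+23=62
…
a_8=1:  p_8=1·1761+1081=2842,  q_8=1·101+62=163
…
a_10=3:  p_10=3·7445+2842=25177,  q_10=3·427+163=1444
a_11=2:  p_11=2·25177+7445=57799,  q_11=2·1444+427=3315
fundamental: x₁=57799, y₁=3315  (since 3340724401 − 304·10989225 = 1)
(57799+3315√304)^2 = 6681448801 + 383207370√304
(57799+3315√304)^3 = 772362118440199 + 44298005553945√304

57799 3315
6681448801 383207370
772362118440199 44298005553945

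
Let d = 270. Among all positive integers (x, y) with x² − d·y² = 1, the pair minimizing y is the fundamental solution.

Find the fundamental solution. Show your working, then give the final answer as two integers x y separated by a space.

5291 322

d=270: √d = [16; 2,3,6,3,2,32] (ℓ=6, even), read p_5/q_5
a_0=16:  p_0=16·1+0=16,  q_0=16·0+1=1
a_1=2:  p_1=2·16+1=33,  q_1=2·1+0=2
a_2=3:  p_2=3·33+16=115,  q_2=3·2+1=7
a_3=6:  p_3=6·115+33=723,  q_3=6·7+2=44
a_4=3:  p_4=3·723+115=2284,  q_4=3·44+7=139
a_5=2:  p_5=2·2284+723=5291,  q_5=2·139+44=322
fundamental: x₁=5291, y₁=322  (since 27994681 − 270·103684 = 1)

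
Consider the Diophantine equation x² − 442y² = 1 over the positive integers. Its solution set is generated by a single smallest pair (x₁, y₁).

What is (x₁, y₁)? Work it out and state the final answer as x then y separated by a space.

883 42

[21; 42] for √442; ℓ=1 ⇒ convergent index 1
k=0  a_k=21  p_k/q_k = 21/1
k=1  a_k=42  p_k/q_k = 883/42
→ (883, 42).  Check: 883²=779689, 442·42²=779688, difference 1.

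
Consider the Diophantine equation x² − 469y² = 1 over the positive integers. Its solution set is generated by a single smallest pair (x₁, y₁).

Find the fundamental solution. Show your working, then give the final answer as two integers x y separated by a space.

d=469: √d = [21; 1,1,1,10,6,10,1,1,1,42] (ℓ=10, even), read p_9/q_9
k=0  a_k=21  p_k/q_k = 21/1
k=1  a_k=1  p_k/q_k = 22/1
k=2  a_k=1  p_k/q_k = 43/2
k=3  a_k=1  p_k/q_k = 65/3
k=4  a_k=10  p_k/q_k = 693/32
k=5  a_k=6  p_k/q_k = 4223/195
k=6  a_k=10  p_k/q_k = 42923/1982
k=7  a_k=1  p_k/q_k = 47146/2177
k=8  a_k=1  p_k/q_k = 90069/4159
k=9  a_k=1  p_k/q_k = 137215/6336
fundamental: x₁=137215, y₁=6336  (since 18827956225 − 469·40144896 = 1)

137215 6336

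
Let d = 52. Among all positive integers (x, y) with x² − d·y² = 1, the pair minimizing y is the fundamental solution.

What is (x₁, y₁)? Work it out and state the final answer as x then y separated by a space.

649 90

√52 = [7; 4,1,2,1,4,14, …], period ℓ=6 (even) → k=5
i=0: a=7 ⇒ p=7, q=1
…
i=2: a=1 ⇒ p=36, q=5
i=3: a=2 ⇒ p=101, q=14
i=4: a=1 ⇒ p=137, q=19
i=5: a=4 ⇒ p=649, q=90
fundamental: x₁=649, y₁=90  (since 421201 − 52·8100 = 1)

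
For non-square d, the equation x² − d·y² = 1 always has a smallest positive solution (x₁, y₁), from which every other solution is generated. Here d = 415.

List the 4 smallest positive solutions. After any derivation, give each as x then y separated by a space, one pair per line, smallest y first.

√415 → a₀=20, period (2,1,2,4,6,…,1,2,40); ℓ=16 even so k=15
i=0: a=20 ⇒ p=20, q=1
…
i=3: a=2 ⇒ p=163, q=8
i=4: a=4 ⇒ p=713, q=35
i=5: a=6 ⇒ p=4441, q=218
…
i=8: a=3 ⇒ p=33939, q=1666
…
i=10: a=1 ⇒ p=77473, q=3803
i=11: a=6 ⇒ p=508372, q=24955
…
i=14: a=1 ⇒ p=6841255, q=335824
i=15: a=2 ⇒ p=18412804, q=903849
→ (18412804, 903849).  Check: 18412804²=339031351142416, 415·903849²=339031351142415, difference 1.
(x_2, y_2) = (18412804·18412804 + 415·903849·903849, 18412804·903849 + 903849·18412804) = (678062702284831, 33284788965192)
(x_3, y_3) = (18412804·678062702284831 + 415·903849·33284788965192, 18412804·33284788965192 + 903849·678062702284831) = (24970071273761872339444, 1225732590794885332887)
(x_4, y_4) = (18412804·24970071273761872339444 + 415·903849·1225732590794885332887, 18412804·1225732590794885332887 + 903849·24970071273761872339444) = (919538056459614718055705397121, 45138347901436822389057205104)

18412804 903849
678062702284831 33284788965192
24970071273761872339444 1225732590794885332887
919538056459614718055705397121 45138347901436822389057205104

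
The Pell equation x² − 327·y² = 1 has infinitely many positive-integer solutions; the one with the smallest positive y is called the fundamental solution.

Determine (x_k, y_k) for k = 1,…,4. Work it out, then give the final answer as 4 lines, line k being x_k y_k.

217 12
94177 5208
40872601 2260260
17738614657 980947632

d=327: √d = [18; 12,36] (ℓ=2, even), read p_1/q_1
step 0: (18, 1)  from 18·(1,0) + (0,1)
step 1: (217, 12)  from 12·(18,1) + (1,0)
→ (217, 12).  Check: 217²=47089, 327·12²=47088, difference 1.
k=2:  x_2 = 217·217+327·12·12 = 94177,  y_2 = 217·12+12·217 = 5208
k=3:  x_3 = 217·94177+327·12·5208 = 40872601,  y_3 = 217·5208+12·94177 = 2260260
k=4:  x_4 = 217·40872601+327·12·2260260 = 17738614657,  y_4 = 217·2260260+12·40872601 = 980947632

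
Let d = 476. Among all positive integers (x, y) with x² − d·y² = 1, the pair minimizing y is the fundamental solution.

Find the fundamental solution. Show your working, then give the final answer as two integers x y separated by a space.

√476 → a₀=21, period (1,4,2,10,2,4,1,42); ℓ=8 even so k=7
i=0: a=21 ⇒ p=21, q=1
i=1: a=1 ⇒ p=22, q=1
i=2: a=4 ⇒ p=109, q=5
…
i=5: a=2 ⇒ p=5258, q=241
i=6: a=4 ⇒ p=23541, q=1079
i=7: a=1 ⇒ p=28799, q=1320
(x₁, y₁) = (28799, 1320);  28799² − 476·1320² = 1 ✓

28799 1320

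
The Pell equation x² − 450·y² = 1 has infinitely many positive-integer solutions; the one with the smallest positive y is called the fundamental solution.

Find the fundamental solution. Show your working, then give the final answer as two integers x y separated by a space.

[21; 4,1,2,4,2,1,4,42] for √450; ℓ=8 ⇒ convergent index 7
a_0=21:  p_0=21·1+0=21,  q_0=21·0+1=1
a_1=4:  p_1=4·21+1=85,  q_1=4·1+0=4
a_2=1:  p_2=1·85+21=106,  q_2=1·4+1=5
a_3=2:  p_3=2·106+85=297,  q_3=2·5+4=14
a_4=4:  p_4=4·297+106=1294,  q_4=4·14+5=61
a_5=2:  p_5=2·1294+297=2885,  q_5=2·61+14=136
a_6=1:  p_6=1·2885+1294=4179,  q_6=1·136+61=197
a_7=4:  p_7=4·4179+2885=19601,  q_7=4·197+136=924
fundamental: x₁=19601, y₁=924  (since 384199201 − 450·853776 = 1)

19601 924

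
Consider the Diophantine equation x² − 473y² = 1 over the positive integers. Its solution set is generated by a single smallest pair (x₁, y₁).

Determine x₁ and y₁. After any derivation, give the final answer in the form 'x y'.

87 4

[21; 1,2,1,42] for √473; ℓ=4 ⇒ convergent index 3
step 0: (21, 1)  from 21·(1,0) + (0,1)
…
step 2: (65, 3)  from 2·(22,1) + (21,1)
step 3: (87, 4)  from 1·(65,3) + (22,1)
fundamental: x₁=87, y₁=4  (since 7569 − 473·16 = 1)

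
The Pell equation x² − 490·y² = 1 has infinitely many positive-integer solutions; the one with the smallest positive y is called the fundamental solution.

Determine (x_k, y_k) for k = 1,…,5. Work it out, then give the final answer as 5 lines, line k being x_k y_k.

√490 → a₀=22, period (7,2,1,4,4,4,1,2,7,44); ℓ=10 even so k=9
k=0  a_k=22  p_k/q_k = 22/1
…
k=3  a_k=1  p_k/q_k = 487/22
k=4  a_k=4  p_k/q_k = 2280/103
…
k=8  a_k=2  p_k/q_k = 141338/6385
k=9  a_k=7  p_k/q_k = 1039681/46968
fundamental: x₁=1039681, y₁=46968  (since 1080936581761 − 490·2205993024 = 1)
k=2:  x_2 = 1039681·1039681+490·46968·46968 = 2161873163521,  y_2 = 1039681·46968+46968·1039681 = 97663474416
k=3:  x_3 = 1039681·2161873163521+490·46968·97663474416 = 4495316905044313921,  y_3 = 1039681·97663474416+46968·2161873163521 = 203077717488555624
k=4:  x_4 = 1039681·4495316905044313921+490·46968·203077717488555624 = 9347391150304592810234881,  y_4 = 1039681·203077717488555624+46968·4495316905044313921 = 422272088792340335957472
k=5:  x_5 = 1039681·9347391150304592810234881+490·46968·422272088792340335957472 = 19436609957075163398170578312001,  y_5 = 1039681·422272088792340335957472+46968·9347391150304592810234881 = 878056535095215307939712337240

1039681 46968
2161873163521 97663474416
4495316905044313921 203077717488555624
9347391150304592810234881 422272088792340335957472
19436609957075163398170578312001 878056535095215307939712337240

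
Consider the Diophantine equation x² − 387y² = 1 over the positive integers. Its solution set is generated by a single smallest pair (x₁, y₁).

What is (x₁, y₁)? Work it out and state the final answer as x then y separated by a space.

[19; 1,2,19,2,1,38] for √387; ℓ=6 ⇒ convergent index 5
step 0: (19, 1)  from 19·(1,0) + (0,1)
…
step 4: (2341, 119)  from 2·(1141,58) + (59,3)
step 5: (3482, 177)  from 1·(2341,119) + (1141,58)
→ (3482, 177).  Check: 3482²=12124324, 387·177²=12124323, difference 1.

3482 177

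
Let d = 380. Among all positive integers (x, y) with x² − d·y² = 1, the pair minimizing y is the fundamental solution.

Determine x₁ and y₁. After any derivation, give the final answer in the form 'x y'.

39 2

[19; 2,38] for √380; ℓ=2 ⇒ convergent index 1
i=0: a=19 ⇒ p=19, q=1
i=1: a=2 ⇒ p=39, q=2
(x₁, y₁) = (39, 2);  39² − 380·2² = 1 ✓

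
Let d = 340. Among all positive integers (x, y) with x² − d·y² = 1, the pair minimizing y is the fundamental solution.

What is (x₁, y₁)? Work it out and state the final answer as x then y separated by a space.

√340 = [18; 2,3,1,1,1,…,3,2,36, …], period ℓ=14 (even) → k=13
k=0  a_k=18  p_k/q_k = 18/1
…
k=2  a_k=3  p_k/q_k = 129/7
k=3  a_k=1  p_k/q_k = 166/9
…
k=7  a_k=8  p_k/q_k = 6509/353
…
k=12  a_k=3  p_k/q_k = 125478/6805
k=13  a_k=2  p_k/q_k = 285769/15498
fundamental: x₁=285769, y₁=15498  (since 81663921361 − 340·240188004 = 1)

285769 15498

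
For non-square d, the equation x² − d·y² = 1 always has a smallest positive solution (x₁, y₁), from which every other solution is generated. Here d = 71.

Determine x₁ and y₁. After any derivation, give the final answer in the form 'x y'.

√71 → a₀=8, period (2,2,1,7,1,2,2,16); ℓ=8 even so k=7
i=0: a=8 ⇒ p=8, q=1
i=1: a=2 ⇒ p=17, q=2
i=2: a=2 ⇒ p=42, q=5
i=3: a=1 ⇒ p=59, q=7
i=4: a=7 ⇒ p=455, q=54
i=5: a=1 ⇒ p=514, q=61
i=6: a=2 ⇒ p=1483, q=176
i=7: a=2 ⇒ p=3480, q=413
fundamental: x₁=3480, y₁=413  (since 12110400 − 71·170569 = 1)

3480 413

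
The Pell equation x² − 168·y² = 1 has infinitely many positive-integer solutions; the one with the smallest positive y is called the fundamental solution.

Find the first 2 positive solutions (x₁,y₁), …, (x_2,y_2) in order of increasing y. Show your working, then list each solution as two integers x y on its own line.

√168 → a₀=12, period (1,24); ℓ=2 even so k=1
a_0=12:  p_0=12·1+0=12,  q_0=12·0+1=1
a_1=1:  p_1=1·12+1=13,  q_1=1·1+0=1
fundamental: x₁=13, y₁=1  (since 169 − 168·1 = 1)
(13+1√168)^2 = 337 + 26√168

13 1
337 26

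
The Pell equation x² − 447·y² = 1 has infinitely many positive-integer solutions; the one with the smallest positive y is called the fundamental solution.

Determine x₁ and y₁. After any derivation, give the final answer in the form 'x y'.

d=447: √d = [21; 7,42] (ℓ=2, even), read p_1/q_1
i=0: a=21 ⇒ p=21, q=1
i=1: a=7 ⇒ p=148, q=7
fundamental: x₁=148, y₁=7  (since 21904 − 447·49 = 1)

148 7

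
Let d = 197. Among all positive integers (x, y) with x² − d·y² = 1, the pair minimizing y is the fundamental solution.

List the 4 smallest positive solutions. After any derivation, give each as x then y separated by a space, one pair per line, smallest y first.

393 28
308897 22008
242792649 17298260
190834713217 13596410352

√197 → a₀=14, period (28); ℓ=1 odd so k=1
a_0=14:  p_0=14·1+0=14,  q_0=14·0+1=1
a_1=28:  p_1=28·14+1=393,  q_1=28·1+0=28
→ (393, 28).  Check: 393²=154449, 197·28²=154448, difference 1.
n=2: (393,28)∘(393,28) = (393·393+197·28·28, 393·28+28·393) = (308897,22008)
n=3: (308897,22008)∘(393,28) = (393·308897+197·28·22008, 393·22008+28·308897) = (242792649,17298260)
n=4: (242792649,17298260)∘(393,28) = (393·242792649+197·28·17298260, 393·17298260+28·242792649) = (190834713217,13596410352)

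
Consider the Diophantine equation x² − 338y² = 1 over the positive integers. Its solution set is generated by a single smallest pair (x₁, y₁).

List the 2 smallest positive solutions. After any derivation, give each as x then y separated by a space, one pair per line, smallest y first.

114243 6214
26102926097 1419812004

√338 = [18; 2,1,1,2,36, …], period ℓ=5 (odd) → k=9
k=0  a_k=18  p_k/q_k = 18/1
k=1  a_k=2  p_k/q_k = 37/2
…
k=4  a_k=2  p_k/q_k = 239/13
…
k=7  a_k=1  p_k/q_k = 26327/1432
k=8  a_k=1  p_k/q_k = 43958/2391
k=9  a_k=2  p_k/q_k = 114243/6214
fundamental: x₁=114243, y₁=6214  (since 13051463049 − 338·38613796 = 1)
(114243+6214√338)^2 = 26102926097 + 1419812004√338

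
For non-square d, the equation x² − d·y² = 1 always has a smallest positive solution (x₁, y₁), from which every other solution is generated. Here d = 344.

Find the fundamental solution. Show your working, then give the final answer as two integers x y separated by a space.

10405 561

[18; 1,1,4,1,3,1,4,1,1,36] for √344; ℓ=10 ⇒ convergent index 9
step 0: (18, 1)  from 18·(1,0) + (0,1)
…
step 2: (37, 2)  from 1·(19,1) + (18,1)
step 3: (167, 9)  from 4·(37,2) + (19,1)
step 4: (204, 11)  from 1·(167,9) + (37,2)
step 5: (779, 42)  from 3·(204,11) + (167,9)
step 6: (983, 53)  from 1·(779,42) + (204,11)
…
step 8: (5694, 307)  from 1·(4711,254) + (983,53)
step 9: (10405, 561)  from 1·(5694,307) + (4711,254)
fundamental: x₁=10405, y₁=561  (since 108264025 − 344·314721 = 1)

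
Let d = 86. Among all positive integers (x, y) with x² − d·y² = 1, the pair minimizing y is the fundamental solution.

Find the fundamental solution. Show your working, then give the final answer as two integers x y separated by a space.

d=86: √d = [9; 3,1,1,1,8,1,1,1,3,18] (ℓ=10, even), read p_9/q_9
i=0: a=9 ⇒ p=9, q=1
…
i=7: a=1 ⇒ p=1864, q=201
i=8: a=1 ⇒ p=2847, q=307
i=9: a=3 ⇒ p=10405, q=1122
fundamental: x₁=10405, y₁=1122  (since 108264025 − 86·1258884 = 1)

10405 1122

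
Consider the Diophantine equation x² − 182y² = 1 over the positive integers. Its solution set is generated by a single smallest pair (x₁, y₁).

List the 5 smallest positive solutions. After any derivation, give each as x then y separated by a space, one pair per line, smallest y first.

√182 → a₀=13, period (2,26); ℓ=2 even so k=1
step 0: (13, 1)  from 13·(1,0) + (0,1)
step 1: (27, 2)  from 2·(13,1) + (1,0)
fundamental: x₁=27, y₁=2  (since 729 − 182·4 = 1)
(x_2, y_2) = (27·27 + 182·2·2, 27·2 + 2·27) = (1457, 108)
(x_3, y_3) = (27·1457 + 182·2·108, 27·108 + 2·1457) = (78651, 5830)
(x_4, y_4) = (27·78651 + 182·2·5830, 27·5830 + 2·78651) = (4245697, 314712)
(x_5, y_5) = (27·4245697 + 182·2·314712, 27·314712 + 2·4245697) = (229188987, 16988618)

27 2
1457 108
78651 5830
4245697 314712
229188987 16988618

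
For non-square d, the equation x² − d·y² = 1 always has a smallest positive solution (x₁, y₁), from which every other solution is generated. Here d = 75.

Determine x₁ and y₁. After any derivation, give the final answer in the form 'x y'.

√75 = [8; 1,1,1,16, …], period ℓ=4 (even) → k=3
a_0=8:  p_0=8·1+0=8,  q_0=8·0+1=1
…
a_2=1:  p_2=1·9+8=17,  q_2=1·1+1=2
a_3=1:  p_3=1·17+9=26,  q_3=1·2+1=3
→ (26, 3).  Check: 26²=676, 75·3²=675, difference 1.

26 3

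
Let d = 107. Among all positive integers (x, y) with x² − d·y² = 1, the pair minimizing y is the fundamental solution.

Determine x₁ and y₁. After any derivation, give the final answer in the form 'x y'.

d=107: √d = [10; 2,1,9,1,2,20] (ℓ=6, even), read p_5/q_5
a_0=10:  p_0=10·1+0=10,  q_0=10·0+1=1
a_1=2:  p_1=2·10+1=21,  q_1=2·1+0=2
a_2=1:  p_2=1·21+10=31,  q_2=1·2+1=3
a_3=9:  p_3=9·31+21=300,  q_3=9·3+2=29
a_4=1:  p_4=1·300+31=331,  q_4=1·29+3=32
a_5=2:  p_5=2·331+300=962,  q_5=2·32+29=93
→ (962, 93).  Check: 962²=925444, 107·93²=925443, difference 1.

962 93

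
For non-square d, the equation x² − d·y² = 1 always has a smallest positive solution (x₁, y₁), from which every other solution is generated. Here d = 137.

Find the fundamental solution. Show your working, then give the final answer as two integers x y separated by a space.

√137 = [11; 1,2,2,1,1,2,2,1,22, …], period ℓ=9 (odd) → k=17
a_0=11:  p_0=11·1+0=11,  q_0=11·0+1=1
a_1=1:  p_1=1·11+1=12,  q_1=1·1+0=1
a_2=2:  p_2=2·12+11=35,  q_2=2·1+1=3
a_3=2:  p_3=2·35+12=82,  q_3=2·3+1=7
a_4=1:  p_4=1·82+35=117,  q_4=1·7+3=10
…
a_6=2:  p_6=2·199+117=515,  q_6=2·17+10=44
…
a_9=22:  p_9=22·1744+1229=39597,  q_9=22·149+105=3383
…
a_11=2:  p_11=2·41341+39597=122279,  q_11=2·3532+3383=10447
a_12=2:  p_12=2·122279+41341=285899,  q_12=2·10447+3532=24426
a_13=1:  p_13=1·285899+122279=408178,  q_13=1·24426+10447=34873
a_14=1:  p_14=1·408178+285899=694077,  q_14=1·34873+24426=59299
a_15=2:  p_15=2·694077+408178=1796332,  q_15=2·59299+34873=153471
a_16=2:  p_16=2·1796332+694077=4286741,  q_16=2·153471+59299=366241
a_17=1:  p_17=1·4286741+1796332=6083073,  q_17=1·366241+153471=519712
(x₁, y₁) = (6083073, 519712);  6083073² − 137·519712² = 1 ✓

6083073 519712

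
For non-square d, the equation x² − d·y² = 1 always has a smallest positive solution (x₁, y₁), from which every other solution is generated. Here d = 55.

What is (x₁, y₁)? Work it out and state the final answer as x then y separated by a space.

√55 = [7; 2,2,2,14, …], period ℓ=4 (even) → k=3
i=0: a=7 ⇒ p=7, q=1
i=1: a=2 ⇒ p=15, q=2
i=2: a=2 ⇒ p=37, q=5
i=3: a=2 ⇒ p=89, q=12
(x₁, y₁) = (89, 12);  89² − 55·12² = 1 ✓

89 12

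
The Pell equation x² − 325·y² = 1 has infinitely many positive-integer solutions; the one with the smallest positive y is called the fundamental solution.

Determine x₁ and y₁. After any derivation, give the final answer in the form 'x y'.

649 36

[18; 36] for √325; ℓ=1 ⇒ convergent index 1
step 0: (18, 1)  from 18·(1,0) + (0,1)
step 1: (649, 36)  from 36·(18,1) + (1,0)
→ (649, 36).  Check: 649²=421201, 325·36²=421200, difference 1.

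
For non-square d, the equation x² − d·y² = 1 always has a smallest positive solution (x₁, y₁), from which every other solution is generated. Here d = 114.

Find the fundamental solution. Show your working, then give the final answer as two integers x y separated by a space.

√114 = [10; 1,2,10,2,1,20, …], period ℓ=6 (even) → k=5
step 0: (10, 1)  from 10·(1,0) + (0,1)
step 1: (11, 1)  from 1·(10,1) + (1,0)
step 2: (32, 3)  from 2·(11,1) + (10,1)
step 3: (331, 31)  from 10·(32,3) + (11,1)
step 4: (694, 65)  from 2·(331,31) + (32,3)
step 5: (1025, 96)  from 1·(694,65) + (331,31)
→ (1025, 96).  Check: 1025²=1050625, 114·96²=1050624, difference 1.

1025 96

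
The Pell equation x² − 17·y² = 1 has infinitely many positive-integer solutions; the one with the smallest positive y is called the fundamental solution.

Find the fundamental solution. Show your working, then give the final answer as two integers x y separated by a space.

√17 → a₀=4, period (8); ℓ=1 odd so k=1
a_0=4:  p_0=4·1+0=4,  q_0=4·0+1=1
a_1=8:  p_1=8·4+1=33,  q_1=8·1+0=8
(x₁, y₁) = (33, 8);  33² − 17·8² = 1 ✓

33 8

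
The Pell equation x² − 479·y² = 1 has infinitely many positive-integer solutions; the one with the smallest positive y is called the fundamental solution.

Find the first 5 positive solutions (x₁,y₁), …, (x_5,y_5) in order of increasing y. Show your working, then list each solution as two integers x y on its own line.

2989440 136591
17873503027199 816661198080
106863529779256567680 4882719303976413809
638924220926583633867571201 29193192792157684333155840
3820051246013425493328364845667200 174542596521170852986514812245391

√479 = [21; 1,7,1,3,2,21,2,3,1,7,1,42, …], period ℓ=12 (even) → k=11
k=0  a_k=21  p_k/q_k = 21/1
k=1  a_k=1  p_k/q_k = 22/1
k=2  a_k=7  p_k/q_k = 175/8
k=3  a_k=1  p_k/q_k = 197/9
…
k=5  a_k=2  p_k/q_k = 1729/79
k=6  a_k=21  p_k/q_k = 37075/1694
k=7  a_k=2  p_k/q_k = 75879/3467
k=8  a_k=3  p_k/q_k = 264712/12095
…
k=10  a_k=7  p_k/q_k = 2648849/121029
k=11  a_k=1  p_k/q_k = 2989440/136591
→ (2989440, 136591).  Check: 2989440²=8936751513600, 479·136591²=8936751513599, difference 1.
k=2:  x_2 = 2989440·2989440+479·136591·136591 = 17873503027199,  y_2 = 2989440·136591+136591·2989440 = 816661198080
k=3:  x_3 = 2989440·17873503027199+479·136591·816661198080 = 106863529779256567680,  y_3 = 2989440·816661198080+136591·17873503027199 = 4882719303976413809
k=4:  x_4 = 2989440·106863529779256567680+479·136591·4882719303976413809 = 638924220926583633867571201,  y_4 = 2989440·4882719303976413809+136591·106863529779256567680 = 29193192792157684333155840
k=5:  x_5 = 2989440·638924220926583633867571201+479·136591·29193192792157684333155840 = 3820051246013425493328364845667200,  y_5 = 2989440·29193192792157684333155840+136591·638924220926583633867571201 = 174542596521170852986514812245391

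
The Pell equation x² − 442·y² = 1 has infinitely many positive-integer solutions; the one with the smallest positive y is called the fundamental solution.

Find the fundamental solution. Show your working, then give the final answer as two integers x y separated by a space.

√442 = [21; 42, …], period ℓ=1 (odd) → k=1
a_0=21:  p_0=21·1+0=21,  q_0=21·0+1=1
a_1=42:  p_1=42·21+1=883,  q_1=42·1+0=42
(x₁, y₁) = (883, 42);  883² − 442·42² = 1 ✓

883 42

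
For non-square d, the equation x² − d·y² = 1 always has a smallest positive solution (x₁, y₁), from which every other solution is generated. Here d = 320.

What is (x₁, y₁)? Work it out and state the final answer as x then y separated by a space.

d=320: √d = [17; 1,7,1,34] (ℓ=4, even), read p_3/q_3
a_0=17:  p_0=17·1+0=17,  q_0=17·0+1=1
…
a_2=7:  p_2=7·18+17=143,  q_2=7·1+1=8
a_3=1:  p_3=1·143+18=161,  q_3=1·8+1=9
fundamental: x₁=161, y₁=9  (since 25921 − 320·81 = 1)

161 9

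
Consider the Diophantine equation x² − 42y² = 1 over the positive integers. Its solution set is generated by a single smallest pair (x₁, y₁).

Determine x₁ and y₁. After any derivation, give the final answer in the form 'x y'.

13 2

√42 = [6; 2,12, …], period ℓ=2 (even) → k=1
k=0  a_k=6  p_k/q_k = 6/1
k=1  a_k=2  p_k/q_k = 13/2
(x₁, y₁) = (13, 2);  13² − 42·2² = 1 ✓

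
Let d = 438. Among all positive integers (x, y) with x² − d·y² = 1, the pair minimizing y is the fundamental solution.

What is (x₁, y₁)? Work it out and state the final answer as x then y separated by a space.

√438 → a₀=20, period (1,12,1,40); ℓ=4 even so k=3
i=0: a=20 ⇒ p=20, q=1
i=1: a=1 ⇒ p=21, q=1
i=2: a=12 ⇒ p=272, q=13
i=3: a=1 ⇒ p=293, q=14
→ (293, 14).  Check: 293²=85849, 438·14²=85848, difference 1.

293 14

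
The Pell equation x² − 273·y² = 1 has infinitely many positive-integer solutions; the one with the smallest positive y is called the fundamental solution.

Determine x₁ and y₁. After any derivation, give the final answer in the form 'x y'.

d=273: √d = [16; 1,1,10,1,1,32] (ℓ=6, even), read p_5/q_5
step 0: (16, 1)  from 16·(1,0) + (0,1)
…
step 2: (33, 2)  from 1·(17,1) + (16,1)
step 3: (347, 21)  from 10·(33,2) + (17,1)
step 4: (380, 23)  from 1·(347,21) + (33,2)
step 5: (727, 44)  from 1·(380,23) + (347,21)
(x₁, y₁) = (727, 44);  727² − 273·44² = 1 ✓

727 44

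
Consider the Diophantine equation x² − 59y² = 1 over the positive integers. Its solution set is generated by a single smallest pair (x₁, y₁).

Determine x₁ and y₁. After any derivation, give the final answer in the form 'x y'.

d=59: √d = [7; 1,2,7,2,1,14] (ℓ=6, even), read p_5/q_5
k=0  a_k=7  p_k/q_k = 7/1
…
k=4  a_k=2  p_k/q_k = 361/47
k=5  a_k=1  p_k/q_k = 530/69
→ (530, 69).  Check: 530²=280900, 59·69²=280899, difference 1.

530 69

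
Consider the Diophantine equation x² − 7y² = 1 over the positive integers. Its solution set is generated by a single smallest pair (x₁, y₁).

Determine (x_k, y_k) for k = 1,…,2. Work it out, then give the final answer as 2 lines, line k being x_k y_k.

8 3
127 48

√7 = [2; 1,1,1,4, …], period ℓ=4 (even) → k=3
k=0  a_k=2  p_k/q_k = 2/1
…
k=2  a_k=1  p_k/q_k = 5/2
k=3  a_k=1  p_k/q_k = 8/3
(x₁, y₁) = (8, 3);  8² − 7·3² = 1 ✓
(8+3√7)^2 = 127 + 48√7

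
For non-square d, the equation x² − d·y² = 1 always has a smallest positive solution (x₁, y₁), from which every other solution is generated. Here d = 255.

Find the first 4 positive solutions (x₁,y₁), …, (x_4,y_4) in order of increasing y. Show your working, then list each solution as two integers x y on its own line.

16 1
511 32
16336 1023
522241 32704

[15; 1,30] for √255; ℓ=2 ⇒ convergent index 1
i=0: a=15 ⇒ p=15, q=1
i=1: a=1 ⇒ p=16, q=1
(x₁, y₁) = (16, 1);  16² − 255·1² = 1 ✓
n=2: (16,1)∘(16,1) = (16·16+255·1·1, 16·1+1·16) = (511,32)
n=3: (511,32)∘(16,1) = (16·511+255·1·32, 16·32+1·511) = (16336,1023)
n=4: (16336,1023)∘(16,1) = (16·16336+255·1·1023, 16·1023+1·16336) = (522241,32704)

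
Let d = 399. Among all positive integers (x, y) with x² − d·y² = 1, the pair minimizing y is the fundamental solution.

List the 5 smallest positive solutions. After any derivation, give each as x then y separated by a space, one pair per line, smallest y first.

20 1
799 40
31940 1599
1276801 63920
51040100 2555201

√399 → a₀=19, period (1,38); ℓ=2 even so k=1
k=0  a_k=19  p_k/q_k = 19/1
k=1  a_k=1  p_k/q_k = 20/1
(x₁, y₁) = (20, 1);  20² − 399·1² = 1 ✓
(20+1√399)^2 = 799 + 40√399
(20+1√399)^3 = 31940 + 1599√399
(20+1√399)^4 = 1276801 + 63920√399
(20+1√399)^5 = 51040100 + 2555201√399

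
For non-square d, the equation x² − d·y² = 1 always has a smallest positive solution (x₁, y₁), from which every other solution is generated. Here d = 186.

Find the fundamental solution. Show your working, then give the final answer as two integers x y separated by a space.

7501 550

[13; 1,1,1,3,4,3,1,1,1,26] for √186; ℓ=10 ⇒ convergent index 9
step 0: (13, 1)  from 13·(1,0) + (0,1)
step 1: (14, 1)  from 1·(13,1) + (1,0)
…
step 7: (2714, 199)  from 1·(2073,152) + (641,47)
step 8: (4787, 351)  from 1·(2714,199) + (2073,152)
step 9: (7501, 550)  from 1·(4787,351) + (2714,199)
fundamental: x₁=7501, y₁=550  (since 56265001 − 186·302500 = 1)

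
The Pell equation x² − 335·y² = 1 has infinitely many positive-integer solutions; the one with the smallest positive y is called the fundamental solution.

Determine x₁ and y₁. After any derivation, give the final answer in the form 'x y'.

√335 = [18; 3,3,3,36, …], period ℓ=4 (even) → k=3
k=0  a_k=18  p_k/q_k = 18/1
…
k=2  a_k=3  p_k/q_k = 183/10
k=3  a_k=3  p_k/q_k = 604/33
fundamental: x₁=604, y₁=33  (since 364816 − 335·1089 = 1)

604 33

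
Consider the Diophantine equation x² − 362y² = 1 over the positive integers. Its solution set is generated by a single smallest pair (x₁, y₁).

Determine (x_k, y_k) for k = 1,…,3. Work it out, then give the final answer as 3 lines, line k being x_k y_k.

d=362: √d = [19; 38] (ℓ=1, odd), read p_1/q_1
a_0=19:  p_0=19·1+0=19,  q_0=19·0+1=1
a_1=38:  p_1=38·19+1=723,  q_1=38·1+0=38
fundamental: x₁=723, y₁=38  (since 522729 − 362·1444 = 1)
(x_2, y_2) = (723·723 + 362·38·38, 723·38 + 38·723) = (1045457, 54948)
(x_3, y_3) = (723·1045457 + 362·38·54948, 723·54948 + 38·1045457) = (1511730099, 79454770)

723 38
1045457 54948
1511730099 79454770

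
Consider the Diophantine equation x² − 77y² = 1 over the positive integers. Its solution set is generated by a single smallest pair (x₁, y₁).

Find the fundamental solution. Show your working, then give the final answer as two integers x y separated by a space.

351 40

d=77: √d = [8; 1,3,2,3,1,16] (ℓ=6, even), read p_5/q_5
i=0: a=8 ⇒ p=8, q=1
i=1: a=1 ⇒ p=9, q=1
…
i=3: a=2 ⇒ p=79, q=9
i=4: a=3 ⇒ p=272, q=31
i=5: a=1 ⇒ p=351, q=40
fundamental: x₁=351, y₁=40  (since 123201 − 77·1600 = 1)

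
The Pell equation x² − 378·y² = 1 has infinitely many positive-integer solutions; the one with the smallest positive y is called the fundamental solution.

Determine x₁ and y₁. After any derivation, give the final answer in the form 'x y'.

√378 → a₀=19, period (2,3,1,4,1,3,2,38); ℓ=8 even so k=7
a_0=19:  p_0=19·1+0=19,  q_0=19·0+1=1
…
a_6=3:  p_6=3·1011+836=3869,  q_6=3·52+43=199
a_7=2:  p_7=2·3869+1011=8749,  q_7=2·199+52=450
fundamental: x₁=8749, y₁=450  (since 76545001 − 378·202500 = 1)

8749 450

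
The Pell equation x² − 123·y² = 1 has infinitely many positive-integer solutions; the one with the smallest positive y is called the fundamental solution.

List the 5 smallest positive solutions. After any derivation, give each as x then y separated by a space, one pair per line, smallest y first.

122 11
29767 2684
7263026 654885
1772148577 159789256
432396989762 38987923579

√123 → a₀=11, period (11,22); ℓ=2 even so k=1
i=0: a=11 ⇒ p=11, q=1
i=1: a=11 ⇒ p=122, q=11
fundamental: x₁=122, y₁=11  (since 14884 − 123·121 = 1)
k=2:  x_2 = 122·122+123·11·11 = 29767,  y_2 = 122·11+11·122 = 2684
k=3:  x_3 = 122·29767+123·11·2684 = 7263026,  y_3 = 122·2684+11·29767 = 654885
k=4:  x_4 = 122·7263026+123·11·654885 = 1772148577,  y_4 = 122·654885+11·7263026 = 159789256
k=5:  x_5 = 122·1772148577+123·11·159789256 = 432396989762,  y_5 = 122·159789256+11·1772148577 = 38987923579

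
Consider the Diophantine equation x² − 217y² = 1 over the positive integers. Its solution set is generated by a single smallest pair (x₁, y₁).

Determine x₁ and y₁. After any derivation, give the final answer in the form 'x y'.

√217 = [14; 1,2,1,2,1,…,2,1,28, …], period ℓ=16 (even) → k=15
step 0: (14, 1)  from 14·(1,0) + (0,1)
…
step 2: (44, 3)  from 2·(15,1) + (14,1)
step 3: (59, 4)  from 1·(44,3) + (15,1)
step 4: (162, 11)  from 2·(59,4) + (44,3)
step 5: (221, 15)  from 1·(162,11) + (59,4)
step 6: (383, 26)  from 1·(221,15) + (162,11)
step 7: (3668, 249)  from 9·(383,26) + (221,15)
step 8: (15055, 1022)  from 4·(3668,249) + (383,26)
…
step 10: (154218, 10469)  from 1·(139163,9447) + (15055,1022)
step 11: (293381, 19916)  from 1·(154218,10469) + (139163,9447)
step 12: (740980, 50301)  from 2·(293381,19916) + (154218,10469)
step 13: (1034361, 70217)  from 1·(740980,50301) + (293381,19916)
step 14: (2809702, 190735)  from 2·(1034361,70217) + (740980,50301)
step 15: (3844063, 260952)  from 1·(2809702,190735) + (1034361,70217)
(x₁, y₁) = (3844063, 260952);  3844063² − 217·260952² = 1 ✓

3844063 260952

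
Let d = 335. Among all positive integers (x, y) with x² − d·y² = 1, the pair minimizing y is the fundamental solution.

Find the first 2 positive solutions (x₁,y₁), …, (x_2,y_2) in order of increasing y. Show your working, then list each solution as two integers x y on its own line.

[18; 3,3,3,36] for √335; ℓ=4 ⇒ convergent index 3
a_0=18:  p_0=18·1+0=18,  q_0=18·0+1=1
…
a_2=3:  p_2=3·55+18=183,  q_2=3·3+1=10
a_3=3:  p_3=3·183+55=604,  q_3=3·10+3=33
fundamental: x₁=604, y₁=33  (since 364816 − 335·1089 = 1)
(x_2, y_2) = (604·604 + 335·33·33, 604·33 + 33·604) = (729631, 39864)

604 33
729631 39864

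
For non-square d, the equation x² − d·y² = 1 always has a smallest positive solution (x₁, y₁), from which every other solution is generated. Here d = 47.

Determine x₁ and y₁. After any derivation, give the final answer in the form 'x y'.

48 7

√47 = [6; 1,5,1,12, …], period ℓ=4 (even) → k=3
step 0: (6, 1)  from 6·(1,0) + (0,1)
step 1: (7, 1)  from 1·(6,1) + (1,0)
step 2: (41, 6)  from 5·(7,1) + (6,1)
step 3: (48, 7)  from 1·(41,6) + (7,1)
→ (48, 7).  Check: 48²=2304, 47·7²=2303, difference 1.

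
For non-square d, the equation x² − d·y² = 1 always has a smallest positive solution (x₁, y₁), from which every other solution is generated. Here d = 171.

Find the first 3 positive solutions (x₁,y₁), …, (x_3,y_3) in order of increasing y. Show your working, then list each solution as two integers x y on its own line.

√171 = [13; 13,26, …], period ℓ=2 (even) → k=1
a_0=13:  p_0=13·1+0=13,  q_0=13·0+1=1
a_1=13:  p_1=13·13+1=170,  q_1=13·1+0=13
→ (170, 13).  Check: 170²=28900, 171·13²=28899, difference 1.
(170+13√171)^2 = 57799 + 4420√171
(170+13√171)^3 = 19651490 + 1502787√171

170 13
57799 4420
19651490 1502787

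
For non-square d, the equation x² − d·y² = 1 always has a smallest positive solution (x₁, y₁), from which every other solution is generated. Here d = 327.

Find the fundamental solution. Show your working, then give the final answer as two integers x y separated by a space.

217 12

√327 → a₀=18, period (12,36); ℓ=2 even so k=1
a_0=18:  p_0=18·1+0=18,  q_0=18·0+1=1
a_1=12:  p_1=12·18+1=217,  q_1=12·1+0=12
(x₁, y₁) = (217, 12);  217² − 327·12² = 1 ✓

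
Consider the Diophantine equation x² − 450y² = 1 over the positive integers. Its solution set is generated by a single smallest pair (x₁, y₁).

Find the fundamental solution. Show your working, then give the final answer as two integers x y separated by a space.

19601 924

[21; 4,1,2,4,2,1,4,42] for √450; ℓ=8 ⇒ convergent index 7
k=0  a_k=21  p_k/q_k = 21/1
k=1  a_k=4  p_k/q_k = 85/4
…
k=5  a_k=2  p_k/q_k = 2885/136
k=6  a_k=1  p_k/q_k = 4179/197
k=7  a_k=4  p_k/q_k = 19601/924
fundamental: x₁=19601, y₁=924  (since 384199201 − 450·853776 = 1)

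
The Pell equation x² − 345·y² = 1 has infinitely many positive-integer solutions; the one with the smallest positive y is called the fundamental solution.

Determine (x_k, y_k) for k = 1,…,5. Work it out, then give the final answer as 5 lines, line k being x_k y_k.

6761 364
91422241 4922008
1236211536041 66555391812
16716052298924161 899962003159856
226034457949840969001 12169286140172181020

[18; 1,1,2,1,6,1,2,1,1,36] for √345; ℓ=10 ⇒ convergent index 9
step 0: (18, 1)  from 18·(1,0) + (0,1)
step 1: (19, 1)  from 1·(18,1) + (1,0)
…
step 4: (130, 7)  from 1·(93,5) + (37,2)
…
step 6: (1003, 54)  from 1·(873,47) + (130,7)
…
step 8: (3882, 209)  from 1·(2879,155) + (1003,54)
step 9: (6761, 364)  from 1·(3882,209) + (2879,155)
(x₁, y₁) = (6761, 364);  6761² − 345·364² = 1 ✓
(x_2, y_2) = (6761·6761 + 345·364·364, 6761·364 + 364·6761) = (91422241, 4922008)
(x_3, y_3) = (6761·91422241 + 345·364·4922008, 6761·4922008 + 364·91422241) = (1236211536041, 66555391812)
(x_4, y_4) = (6761·1236211536041 + 345·364·66555391812, 6761·66555391812 + 364·1236211536041) = (16716052298924161, 899962003159856)
(x_5, y_5) = (6761·16716052298924161 + 345·364·899962003159856, 6761·899962003159856 + 364·16716052298924161) = (226034457949840969001, 12169286140172181020)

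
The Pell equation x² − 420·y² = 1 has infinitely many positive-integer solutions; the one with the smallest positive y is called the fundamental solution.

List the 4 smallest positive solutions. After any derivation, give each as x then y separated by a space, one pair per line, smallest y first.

41 2
3361 164
275561 13446
22592641 1102408

d=420: √d = [20; 2,40] (ℓ=2, even), read p_1/q_1
k=0  a_k=20  p_k/q_k = 20/1
k=1  a_k=2  p_k/q_k = 41/2
fundamental: x₁=41, y₁=2  (since 1681 − 420·4 = 1)
(x_2, y_2) = (41·41 + 420·2·2, 41·2 + 2·41) = (3361, 164)
(x_3, y_3) = (41·3361 + 420·2·164, 41·164 + 2·3361) = (275561, 13446)
(x_4, y_4) = (41·275561 + 420·2·13446, 41·13446 + 2·275561) = (22592641, 1102408)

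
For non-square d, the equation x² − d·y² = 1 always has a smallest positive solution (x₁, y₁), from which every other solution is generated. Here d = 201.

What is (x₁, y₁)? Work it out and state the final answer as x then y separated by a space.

515095 36332

√201 → a₀=14, period (5,1,1,1,2,…,1,5,28); ℓ=14 even so k=13
i=0: a=14 ⇒ p=14, q=1
i=1: a=5 ⇒ p=71, q=5
i=2: a=1 ⇒ p=85, q=6
i=3: a=1 ⇒ p=156, q=11
i=4: a=1 ⇒ p=241, q=17
i=5: a=2 ⇒ p=638, q=45
i=6: a=1 ⇒ p=879, q=62
i=7: a=8 ⇒ p=7670, q=541
i=8: a=1 ⇒ p=8549, q=603
i=9: a=2 ⇒ p=24768, q=1747
i=10: a=1 ⇒ p=33317, q=2350
i=11: a=1 ⇒ p=58085, q=4097
i=12: a=1 ⇒ p=91402, q=6447
i=13: a=5 ⇒ p=515095, q=36332
fundamental: x₁=515095, y₁=36332  (since 265322859025 − 201·1320014224 = 1)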